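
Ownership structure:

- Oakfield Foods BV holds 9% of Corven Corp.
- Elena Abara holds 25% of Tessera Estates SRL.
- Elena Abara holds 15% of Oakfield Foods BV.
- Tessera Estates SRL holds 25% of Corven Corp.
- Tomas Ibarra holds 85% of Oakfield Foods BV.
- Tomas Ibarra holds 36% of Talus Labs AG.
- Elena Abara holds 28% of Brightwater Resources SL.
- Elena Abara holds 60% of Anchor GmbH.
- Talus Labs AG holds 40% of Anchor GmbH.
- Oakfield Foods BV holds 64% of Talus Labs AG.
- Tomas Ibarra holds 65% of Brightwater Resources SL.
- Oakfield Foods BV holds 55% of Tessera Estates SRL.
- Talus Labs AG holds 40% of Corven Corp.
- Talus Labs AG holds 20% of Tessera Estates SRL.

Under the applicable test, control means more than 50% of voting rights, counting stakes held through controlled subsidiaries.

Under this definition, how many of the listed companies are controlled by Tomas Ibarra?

Tomas holds 65% of Brightwater, so Tomas controls Brightwater.
Tomas holds 85% of Oakfield, so Tomas controls Oakfield.
Oakfield and Tomas together hold 64% + 36% = 100% of Talus, so Tomas controls Talus.
Oakfield and Talus together hold 55% + 20% = 75% of Tessera, so Tomas controls Tessera.
Talus and Tessera and Oakfield together hold 40% + 25% + 9% = 74% of Corven, so Tomas controls Corven.
No other company's threshold is met.
Tomas controls 5 companies.

5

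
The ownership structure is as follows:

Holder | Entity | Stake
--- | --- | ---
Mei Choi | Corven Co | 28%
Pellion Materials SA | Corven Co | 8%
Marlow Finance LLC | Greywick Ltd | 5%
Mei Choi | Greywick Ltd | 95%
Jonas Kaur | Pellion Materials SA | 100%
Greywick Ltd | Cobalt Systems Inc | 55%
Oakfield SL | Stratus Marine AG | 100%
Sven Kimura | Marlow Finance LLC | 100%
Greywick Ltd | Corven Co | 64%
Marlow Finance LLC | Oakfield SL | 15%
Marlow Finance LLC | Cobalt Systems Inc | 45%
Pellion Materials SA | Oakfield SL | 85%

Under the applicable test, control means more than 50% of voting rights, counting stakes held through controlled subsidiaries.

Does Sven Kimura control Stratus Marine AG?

No

Sven holds 100% of Marlow, so Sven controls Marlow.
Neither Sven nor any entity Sven controls holds any voting interest in Stratus.
So Sven does not control Stratus.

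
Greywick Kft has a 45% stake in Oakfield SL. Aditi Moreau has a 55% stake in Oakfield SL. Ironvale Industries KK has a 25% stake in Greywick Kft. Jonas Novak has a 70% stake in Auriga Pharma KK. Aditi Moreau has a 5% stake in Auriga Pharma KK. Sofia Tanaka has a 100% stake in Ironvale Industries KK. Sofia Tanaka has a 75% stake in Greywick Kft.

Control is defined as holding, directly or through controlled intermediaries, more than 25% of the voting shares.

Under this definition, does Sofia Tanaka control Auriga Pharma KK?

Sofia holds 100% of Ironvale, so Sofia controls Ironvale.
Sofia and Ironvale together hold 75% + 25% = 100% of Greywick, so Sofia controls Greywick.
Greywick holds 45% of Oakfield, so Sofia controls Oakfield.
Neither Sofia nor any entity Sofia controls holds any voting interest in Auriga.
So Sofia does not control Auriga.

No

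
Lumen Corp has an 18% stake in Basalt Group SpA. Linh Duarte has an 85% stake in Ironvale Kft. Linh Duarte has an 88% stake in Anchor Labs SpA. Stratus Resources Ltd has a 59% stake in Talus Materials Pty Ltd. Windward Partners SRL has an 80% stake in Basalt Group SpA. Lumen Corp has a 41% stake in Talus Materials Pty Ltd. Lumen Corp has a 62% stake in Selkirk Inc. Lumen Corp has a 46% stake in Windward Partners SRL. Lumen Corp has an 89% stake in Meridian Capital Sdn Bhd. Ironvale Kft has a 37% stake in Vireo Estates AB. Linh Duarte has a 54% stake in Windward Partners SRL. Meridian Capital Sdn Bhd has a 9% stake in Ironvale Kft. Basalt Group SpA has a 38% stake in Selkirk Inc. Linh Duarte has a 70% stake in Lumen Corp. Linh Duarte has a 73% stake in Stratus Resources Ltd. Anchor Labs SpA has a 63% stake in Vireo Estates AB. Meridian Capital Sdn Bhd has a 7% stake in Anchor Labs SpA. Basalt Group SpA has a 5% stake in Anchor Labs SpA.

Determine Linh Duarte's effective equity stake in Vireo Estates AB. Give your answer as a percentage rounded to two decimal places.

94.28%

Linh reaches Vireo along 7 paths.
Via Anchor: 88% × 63% = 55.44%.
Via Lumen → Meridian → Anchor: 70% × 89% × 7% × 63% = 2.74743%.
Via Windward → Basalt → Anchor: 54% × 80% × 5% × 63% = 1.3608%.
Via Lumen → Windward → Basalt → Anchor: 70% × 46% × 80% × 5% × 63% = 0.81144%.
Via Lumen → Basalt → Anchor: 70% × 18% × 5% × 63% = 0.3969%.
Via Ironvale: 85% × 37% = 31.45%.
Via Lumen → Meridian → Ironvale: 70% × 89% × 9% × 37% = 2.07459%.
Total: 55.44% + 2.74743% + 1.3608% + 0.81144% + 0.3969% + 31.45% + 2.07459% = 94.28116%.
Rounded: 94.28%.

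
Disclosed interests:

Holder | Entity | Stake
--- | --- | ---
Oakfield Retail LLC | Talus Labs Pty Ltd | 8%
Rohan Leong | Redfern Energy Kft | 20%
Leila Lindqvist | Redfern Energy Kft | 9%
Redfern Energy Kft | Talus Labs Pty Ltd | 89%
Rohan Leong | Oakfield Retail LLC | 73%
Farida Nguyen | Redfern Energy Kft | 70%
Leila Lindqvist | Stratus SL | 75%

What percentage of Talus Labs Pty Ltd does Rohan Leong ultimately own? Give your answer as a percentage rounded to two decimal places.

Rohan reaches Talus along 2 paths.
Via Redfern: 20% × 89% = 17.8%.
Via Oakfield: 73% × 8% = 5.84%.
Total: 17.8% + 5.84% = 23.64%.

23.64%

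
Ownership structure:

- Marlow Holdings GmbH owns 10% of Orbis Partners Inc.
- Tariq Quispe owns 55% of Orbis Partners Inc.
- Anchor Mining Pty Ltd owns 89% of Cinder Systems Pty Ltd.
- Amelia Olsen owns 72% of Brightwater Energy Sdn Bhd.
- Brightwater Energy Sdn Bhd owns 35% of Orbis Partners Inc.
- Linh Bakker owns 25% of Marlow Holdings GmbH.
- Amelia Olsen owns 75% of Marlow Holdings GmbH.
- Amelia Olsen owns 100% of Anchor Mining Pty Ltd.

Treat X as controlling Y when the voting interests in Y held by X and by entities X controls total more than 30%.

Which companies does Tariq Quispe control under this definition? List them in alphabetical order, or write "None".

Orbis Partners Inc

Tariq holds 55% of Orbis, so Tariq controls Orbis.
No other company's threshold is met.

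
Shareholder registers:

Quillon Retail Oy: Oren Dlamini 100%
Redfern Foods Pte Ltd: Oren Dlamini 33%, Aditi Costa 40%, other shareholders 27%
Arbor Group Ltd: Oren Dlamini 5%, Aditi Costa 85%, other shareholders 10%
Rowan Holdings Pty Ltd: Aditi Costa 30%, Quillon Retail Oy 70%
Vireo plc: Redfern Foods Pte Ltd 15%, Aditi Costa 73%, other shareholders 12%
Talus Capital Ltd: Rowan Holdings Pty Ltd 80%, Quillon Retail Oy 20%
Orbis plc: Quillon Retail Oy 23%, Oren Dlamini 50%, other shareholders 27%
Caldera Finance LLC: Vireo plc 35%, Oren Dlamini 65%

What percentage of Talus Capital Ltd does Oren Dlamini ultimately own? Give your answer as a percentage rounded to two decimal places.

76.00%

Oren reaches Talus along 2 paths.
Via Quillon → Rowan: 100% × 70% × 80% = 56%.
Via Quillon: 100% × 20% = 20%.
Total: 56% + 20% = 76%.
Rounded: 76.00%.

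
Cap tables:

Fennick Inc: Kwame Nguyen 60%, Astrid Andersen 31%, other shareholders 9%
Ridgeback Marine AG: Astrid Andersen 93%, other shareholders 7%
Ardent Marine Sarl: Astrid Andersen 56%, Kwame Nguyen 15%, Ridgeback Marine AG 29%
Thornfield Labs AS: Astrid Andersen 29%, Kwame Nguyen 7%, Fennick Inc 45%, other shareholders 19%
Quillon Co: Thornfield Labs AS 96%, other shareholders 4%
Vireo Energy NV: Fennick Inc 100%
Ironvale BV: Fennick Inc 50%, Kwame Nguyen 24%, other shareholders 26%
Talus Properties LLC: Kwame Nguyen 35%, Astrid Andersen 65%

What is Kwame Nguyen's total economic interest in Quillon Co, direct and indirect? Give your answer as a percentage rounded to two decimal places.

Kwame reaches Quillon along 2 paths.
Via Thornfield: 7% × 96% = 6.72%.
Via Fennick → Thornfield: 60% × 45% × 96% = 25.92%.
Total: 6.72% + 25.92% = 32.64%.

32.64%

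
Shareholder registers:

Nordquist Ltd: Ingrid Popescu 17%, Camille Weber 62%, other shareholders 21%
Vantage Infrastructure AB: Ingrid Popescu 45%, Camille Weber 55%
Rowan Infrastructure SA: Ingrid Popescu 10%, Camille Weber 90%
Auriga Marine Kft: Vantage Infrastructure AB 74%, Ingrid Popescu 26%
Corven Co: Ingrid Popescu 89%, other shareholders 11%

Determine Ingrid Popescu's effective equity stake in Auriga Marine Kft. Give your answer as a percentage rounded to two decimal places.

59.30%

Ingrid reaches Auriga along 2 paths.
Via Vantage: 45% × 74% = 33.3%.
Direct stake: 26% = 26%.
Total: 33.3% + 26% = 59.3%.
Rounded: 59.30%.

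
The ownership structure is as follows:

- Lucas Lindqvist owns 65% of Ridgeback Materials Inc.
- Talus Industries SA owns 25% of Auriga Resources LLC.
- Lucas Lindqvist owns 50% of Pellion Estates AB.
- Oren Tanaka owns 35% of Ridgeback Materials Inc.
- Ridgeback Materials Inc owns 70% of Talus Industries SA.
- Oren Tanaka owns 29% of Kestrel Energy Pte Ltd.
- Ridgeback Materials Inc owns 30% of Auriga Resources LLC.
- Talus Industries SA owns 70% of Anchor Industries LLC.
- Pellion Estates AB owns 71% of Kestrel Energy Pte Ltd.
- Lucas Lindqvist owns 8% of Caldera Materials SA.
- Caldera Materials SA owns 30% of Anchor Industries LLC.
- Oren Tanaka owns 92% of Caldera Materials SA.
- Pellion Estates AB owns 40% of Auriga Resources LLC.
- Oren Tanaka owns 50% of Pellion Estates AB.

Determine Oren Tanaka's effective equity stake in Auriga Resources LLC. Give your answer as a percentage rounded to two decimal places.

36.63%

Oren reaches Auriga along 3 paths.
Via Ridgeback → Talus: 35% × 70% × 25% = 6.125%.
Via Pellion: 50% × 40% = 20%.
Via Ridgeback: 35% × 30% = 10.5%.
Total: 6.125% + 20% + 10.5% = 36.625%.
Rounded: 36.63%.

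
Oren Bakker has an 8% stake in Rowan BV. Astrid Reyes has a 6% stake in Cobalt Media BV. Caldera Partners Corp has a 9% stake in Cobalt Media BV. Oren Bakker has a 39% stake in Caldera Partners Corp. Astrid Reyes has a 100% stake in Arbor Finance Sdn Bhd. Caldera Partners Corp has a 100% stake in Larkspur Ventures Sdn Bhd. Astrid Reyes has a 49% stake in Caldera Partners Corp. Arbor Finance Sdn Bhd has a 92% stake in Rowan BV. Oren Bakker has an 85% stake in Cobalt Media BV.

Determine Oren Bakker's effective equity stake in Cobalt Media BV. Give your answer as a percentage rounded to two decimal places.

88.51%

Oren reaches Cobalt along 2 paths.
Via Caldera: 39% × 9% = 3.51%.
Direct stake: 85% = 85%.
Total: 3.51% + 85% = 88.51%.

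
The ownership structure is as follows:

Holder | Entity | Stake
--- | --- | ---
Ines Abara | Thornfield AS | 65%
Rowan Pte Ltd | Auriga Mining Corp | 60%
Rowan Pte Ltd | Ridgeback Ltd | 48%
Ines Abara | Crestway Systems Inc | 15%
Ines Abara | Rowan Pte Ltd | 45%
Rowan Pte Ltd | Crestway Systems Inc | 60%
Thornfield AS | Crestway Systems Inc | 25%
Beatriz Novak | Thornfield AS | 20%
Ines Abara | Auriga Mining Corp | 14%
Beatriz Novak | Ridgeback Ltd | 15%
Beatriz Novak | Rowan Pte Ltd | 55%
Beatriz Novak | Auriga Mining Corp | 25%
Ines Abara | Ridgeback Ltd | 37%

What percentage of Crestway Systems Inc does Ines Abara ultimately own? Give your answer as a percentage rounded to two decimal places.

Ines reaches Crestway along 3 paths.
Via Thornfield: 65% × 25% = 16.25%.
Direct stake: 15% = 15%.
Via Rowan: 45% × 60% = 27%.
Total: 16.25% + 15% + 27% = 58.25%.

58.25%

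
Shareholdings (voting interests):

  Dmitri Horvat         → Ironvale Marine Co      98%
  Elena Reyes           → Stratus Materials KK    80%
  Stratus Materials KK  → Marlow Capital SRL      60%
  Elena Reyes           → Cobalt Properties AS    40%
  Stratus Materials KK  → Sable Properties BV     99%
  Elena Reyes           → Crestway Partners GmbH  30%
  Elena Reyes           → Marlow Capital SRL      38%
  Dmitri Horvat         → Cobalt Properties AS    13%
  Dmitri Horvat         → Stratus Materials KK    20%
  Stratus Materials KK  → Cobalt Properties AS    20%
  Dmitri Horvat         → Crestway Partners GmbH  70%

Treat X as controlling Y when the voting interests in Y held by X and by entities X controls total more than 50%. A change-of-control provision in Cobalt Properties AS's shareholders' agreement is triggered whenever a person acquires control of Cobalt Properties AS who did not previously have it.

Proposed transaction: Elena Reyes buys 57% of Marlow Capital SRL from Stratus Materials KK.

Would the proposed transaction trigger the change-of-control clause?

No

The purchase adds only to Elena's holdings (Stratus's stake shrinks), so Elena is the only person who could newly come to control Cobalt.
Elena holds 80% of Stratus, so Elena controls Stratus.
Elena and Stratus together hold 40% + 20% = 60% of Cobalt, so Elena controls Cobalt.
So Elena already controls Cobalt before the transaction.
After the purchase, Elena's direct stake in Marlow rises to 38% + 57% = 95%, and Stratus's stake falls to 3%.
Elena controlled Cobalt already, so this is not a new person acquiring control; every other person's position is unchanged or reduced.
No new person acquires control, so the clause is not triggered.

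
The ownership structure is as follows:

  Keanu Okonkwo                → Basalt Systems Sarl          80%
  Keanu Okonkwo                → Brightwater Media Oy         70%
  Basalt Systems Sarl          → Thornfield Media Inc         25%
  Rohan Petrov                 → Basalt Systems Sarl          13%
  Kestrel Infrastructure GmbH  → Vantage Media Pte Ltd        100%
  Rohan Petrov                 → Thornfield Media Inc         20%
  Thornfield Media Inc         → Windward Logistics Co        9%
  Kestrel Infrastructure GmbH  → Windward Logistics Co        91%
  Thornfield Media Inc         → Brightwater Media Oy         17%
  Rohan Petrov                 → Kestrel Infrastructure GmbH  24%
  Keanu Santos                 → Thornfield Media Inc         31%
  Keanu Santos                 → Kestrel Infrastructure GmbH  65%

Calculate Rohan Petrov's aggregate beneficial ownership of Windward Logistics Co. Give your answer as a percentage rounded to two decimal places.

23.93%

Rohan reaches Windward along 3 paths.
Via Basalt → Thornfield: 13% × 25% × 9% = 0.2925%.
Via Thornfield: 20% × 9% = 1.8%.
Via Kestrel: 24% × 91% = 21.84%.
Total: 0.2925% + 1.8% + 21.84% = 23.9325%.
Rounded: 23.93%.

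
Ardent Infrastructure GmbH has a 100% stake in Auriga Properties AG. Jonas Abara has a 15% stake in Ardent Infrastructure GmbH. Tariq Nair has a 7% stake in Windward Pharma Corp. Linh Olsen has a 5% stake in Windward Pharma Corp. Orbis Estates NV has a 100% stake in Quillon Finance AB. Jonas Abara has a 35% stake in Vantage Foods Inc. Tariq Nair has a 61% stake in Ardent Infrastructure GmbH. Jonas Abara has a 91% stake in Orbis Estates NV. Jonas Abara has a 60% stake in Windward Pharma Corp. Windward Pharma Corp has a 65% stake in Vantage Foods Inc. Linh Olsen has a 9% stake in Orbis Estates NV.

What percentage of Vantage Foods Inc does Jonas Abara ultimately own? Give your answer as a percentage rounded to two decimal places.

Jonas reaches Vantage along 2 paths.
Direct stake: 35% = 35%.
Via Windward: 60% × 65% = 39%.
Total: 35% + 39% = 74%.
Rounded: 74.00%.

74.00%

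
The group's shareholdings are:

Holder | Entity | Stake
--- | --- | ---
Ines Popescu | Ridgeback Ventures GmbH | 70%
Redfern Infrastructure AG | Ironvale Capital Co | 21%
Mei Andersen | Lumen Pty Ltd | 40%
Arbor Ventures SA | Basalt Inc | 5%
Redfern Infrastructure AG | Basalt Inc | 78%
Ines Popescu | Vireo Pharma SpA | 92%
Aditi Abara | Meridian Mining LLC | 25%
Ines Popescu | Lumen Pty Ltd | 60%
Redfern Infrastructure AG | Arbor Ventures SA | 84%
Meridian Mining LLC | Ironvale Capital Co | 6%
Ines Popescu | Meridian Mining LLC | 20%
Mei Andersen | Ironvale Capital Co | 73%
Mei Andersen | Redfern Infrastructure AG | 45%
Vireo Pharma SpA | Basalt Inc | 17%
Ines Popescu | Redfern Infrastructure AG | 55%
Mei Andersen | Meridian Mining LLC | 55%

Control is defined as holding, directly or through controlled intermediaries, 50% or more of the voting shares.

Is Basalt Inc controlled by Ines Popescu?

Ines holds 92% of Vireo, so Ines controls Vireo.
Ines holds 55% of Redfern, so Ines controls Redfern.
Redfern holds 84% of Arbor, so Ines controls Arbor.
Redfern and Arbor and Vireo together hold 78% + 5% + 17% = 100% of Basalt, so Ines controls Basalt.

Yes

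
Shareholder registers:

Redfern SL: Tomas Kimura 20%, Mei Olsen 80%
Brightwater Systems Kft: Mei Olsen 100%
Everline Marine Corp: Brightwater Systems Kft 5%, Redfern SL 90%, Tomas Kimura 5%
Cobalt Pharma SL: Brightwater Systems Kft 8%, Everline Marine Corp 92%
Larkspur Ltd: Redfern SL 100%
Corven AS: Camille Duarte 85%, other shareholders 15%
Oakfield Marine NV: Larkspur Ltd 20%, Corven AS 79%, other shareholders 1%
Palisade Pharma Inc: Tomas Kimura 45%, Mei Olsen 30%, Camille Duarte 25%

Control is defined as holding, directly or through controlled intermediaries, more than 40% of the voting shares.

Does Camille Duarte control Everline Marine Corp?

No

Camille holds 85% of Corven, so Camille controls Corven.
Corven holds 79% of Oakfield, so Camille controls Oakfield.
Neither Camille nor any entity Camille controls holds any voting interest in Everline.
So Camille does not control Everline.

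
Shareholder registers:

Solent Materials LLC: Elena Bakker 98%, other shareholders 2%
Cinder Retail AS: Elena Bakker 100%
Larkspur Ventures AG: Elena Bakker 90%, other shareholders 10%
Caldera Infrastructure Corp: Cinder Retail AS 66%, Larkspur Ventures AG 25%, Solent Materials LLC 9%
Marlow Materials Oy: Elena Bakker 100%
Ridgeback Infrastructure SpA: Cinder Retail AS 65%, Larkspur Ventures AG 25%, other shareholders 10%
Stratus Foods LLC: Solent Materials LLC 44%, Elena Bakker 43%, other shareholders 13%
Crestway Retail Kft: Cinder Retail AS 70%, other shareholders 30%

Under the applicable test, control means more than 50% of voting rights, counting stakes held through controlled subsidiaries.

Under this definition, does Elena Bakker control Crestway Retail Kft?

Yes

Elena holds 100% of Cinder, so Elena controls Cinder.
Cinder holds 70% of Crestway, so Elena controls Crestway.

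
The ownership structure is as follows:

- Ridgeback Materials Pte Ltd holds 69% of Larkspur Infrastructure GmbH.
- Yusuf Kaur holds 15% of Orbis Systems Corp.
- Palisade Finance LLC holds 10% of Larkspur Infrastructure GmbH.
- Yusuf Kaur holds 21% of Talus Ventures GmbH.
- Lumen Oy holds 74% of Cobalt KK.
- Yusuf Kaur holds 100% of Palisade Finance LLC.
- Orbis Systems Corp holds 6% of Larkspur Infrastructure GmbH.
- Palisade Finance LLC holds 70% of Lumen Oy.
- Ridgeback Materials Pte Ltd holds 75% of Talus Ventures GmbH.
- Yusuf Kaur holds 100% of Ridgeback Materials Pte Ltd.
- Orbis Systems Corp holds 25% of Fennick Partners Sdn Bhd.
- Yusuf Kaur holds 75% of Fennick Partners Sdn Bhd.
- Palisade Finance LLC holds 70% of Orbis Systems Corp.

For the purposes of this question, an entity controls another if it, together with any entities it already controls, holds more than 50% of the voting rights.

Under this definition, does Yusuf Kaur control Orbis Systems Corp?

Yes

Yusuf holds 100% of Palisade, so Yusuf controls Palisade.
Yusuf and Palisade together hold 15% + 70% = 85% of Orbis, so Yusuf controls Orbis.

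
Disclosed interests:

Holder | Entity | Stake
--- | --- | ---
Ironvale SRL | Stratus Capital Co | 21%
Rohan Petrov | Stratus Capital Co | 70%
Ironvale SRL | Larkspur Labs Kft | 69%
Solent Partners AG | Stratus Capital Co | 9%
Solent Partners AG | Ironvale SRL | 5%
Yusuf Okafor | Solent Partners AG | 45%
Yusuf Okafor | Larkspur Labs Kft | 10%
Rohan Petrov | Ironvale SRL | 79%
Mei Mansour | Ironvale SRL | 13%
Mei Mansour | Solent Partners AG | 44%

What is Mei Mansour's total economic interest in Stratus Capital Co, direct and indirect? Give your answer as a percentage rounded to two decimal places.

Mei reaches Stratus along 3 paths.
Via Solent: 44% × 9% = 3.96%.
Via Ironvale: 13% × 21% = 2.73%.
Via Solent → Ironvale: 44% × 5% × 21% = 0.462%.
Total: 3.96% + 2.73% + 0.462% = 7.152%.
Rounded: 7.15%.

7.15%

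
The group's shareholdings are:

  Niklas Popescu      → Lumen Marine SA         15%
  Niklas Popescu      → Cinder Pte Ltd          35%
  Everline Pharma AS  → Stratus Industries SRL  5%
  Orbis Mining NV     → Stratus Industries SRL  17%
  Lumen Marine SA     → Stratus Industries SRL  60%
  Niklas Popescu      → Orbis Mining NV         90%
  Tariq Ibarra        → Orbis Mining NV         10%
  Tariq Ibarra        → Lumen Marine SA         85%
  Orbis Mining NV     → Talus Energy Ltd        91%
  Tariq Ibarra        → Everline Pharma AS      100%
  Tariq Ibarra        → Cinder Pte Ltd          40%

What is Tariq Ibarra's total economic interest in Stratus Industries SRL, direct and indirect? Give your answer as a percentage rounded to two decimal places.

57.70%

Tariq reaches Stratus along 3 paths.
Via Lumen: 85% × 60% = 51%.
Via Orbis: 10% × 17% = 1.7%.
Via Everline: 100% × 5% = 5%.
Total: 51% + 1.7% + 5% = 57.7%.
Rounded: 57.70%.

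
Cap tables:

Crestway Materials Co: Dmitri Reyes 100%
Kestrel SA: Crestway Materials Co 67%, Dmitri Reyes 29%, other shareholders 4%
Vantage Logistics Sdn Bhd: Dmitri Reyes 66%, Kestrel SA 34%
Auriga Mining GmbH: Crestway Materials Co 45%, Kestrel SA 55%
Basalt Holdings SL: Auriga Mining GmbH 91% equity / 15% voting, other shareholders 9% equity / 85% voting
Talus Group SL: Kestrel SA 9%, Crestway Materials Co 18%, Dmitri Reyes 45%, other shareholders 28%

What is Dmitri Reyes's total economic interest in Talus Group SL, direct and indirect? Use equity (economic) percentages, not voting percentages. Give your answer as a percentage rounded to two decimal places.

Dmitri reaches Talus along 4 paths.
Via Crestway → Kestrel: 100% × 67% × 9% = 6.03%.
Via Kestrel: 29% × 9% = 2.61%.
Via Crestway: 100% × 18% = 18%.
Direct stake: 45% = 45%.
Total: 6.03% + 2.61% + 18% + 45% = 71.64%.

71.64%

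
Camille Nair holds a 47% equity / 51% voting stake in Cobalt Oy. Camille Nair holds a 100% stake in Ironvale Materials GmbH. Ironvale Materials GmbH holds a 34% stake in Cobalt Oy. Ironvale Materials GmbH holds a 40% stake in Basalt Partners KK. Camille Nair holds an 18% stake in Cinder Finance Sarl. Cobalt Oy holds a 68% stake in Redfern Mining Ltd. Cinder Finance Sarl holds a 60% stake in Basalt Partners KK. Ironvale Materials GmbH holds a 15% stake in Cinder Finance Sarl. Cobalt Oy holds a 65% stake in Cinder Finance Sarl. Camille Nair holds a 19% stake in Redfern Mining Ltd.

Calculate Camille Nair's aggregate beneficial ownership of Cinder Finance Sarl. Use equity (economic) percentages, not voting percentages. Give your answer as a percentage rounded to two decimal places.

85.65%

Camille reaches Cinder along 4 paths.
Via Ironvale: 100% × 15% = 15%.
Direct stake: 18% = 18%.
Via Ironvale → Cobalt: 100% × 34% × 65% = 22.1%.
Via Cobalt: 47% × 65% = 30.55%.
Total: 15% + 18% + 22.1% + 30.55% = 85.65%.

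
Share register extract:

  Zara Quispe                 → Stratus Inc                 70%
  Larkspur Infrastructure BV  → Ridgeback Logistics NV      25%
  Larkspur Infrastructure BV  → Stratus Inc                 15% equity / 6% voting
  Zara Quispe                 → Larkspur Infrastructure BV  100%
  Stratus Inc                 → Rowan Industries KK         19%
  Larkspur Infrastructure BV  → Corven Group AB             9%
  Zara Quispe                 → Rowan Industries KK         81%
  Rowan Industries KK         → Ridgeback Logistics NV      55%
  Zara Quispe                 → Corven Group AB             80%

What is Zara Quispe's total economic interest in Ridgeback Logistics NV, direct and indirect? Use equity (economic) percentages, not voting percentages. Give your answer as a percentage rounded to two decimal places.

Zara reaches Ridgeback along 4 paths.
Via Larkspur: 100% × 25% = 25%.
Via Rowan: 81% × 55% = 44.55%.
Via Larkspur → Stratus → Rowan: 100% × 15% × 19% × 55% = 1.5675%.
Via Stratus → Rowan: 70% × 19% × 55% = 7.315%.
Total: 25% + 44.55% + 1.5675% + 7.315% = 78.4325%.
Rounded: 78.43%.

78.43%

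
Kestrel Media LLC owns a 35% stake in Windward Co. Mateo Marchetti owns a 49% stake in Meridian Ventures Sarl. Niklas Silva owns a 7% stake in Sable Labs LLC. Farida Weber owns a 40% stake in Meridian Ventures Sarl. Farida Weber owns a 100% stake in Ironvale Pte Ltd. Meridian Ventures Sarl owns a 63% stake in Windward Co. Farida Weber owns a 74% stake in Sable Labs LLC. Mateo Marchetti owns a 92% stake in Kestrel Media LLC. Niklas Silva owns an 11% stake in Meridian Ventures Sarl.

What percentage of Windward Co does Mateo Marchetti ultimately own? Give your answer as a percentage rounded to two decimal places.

Mateo reaches Windward along 2 paths.
Via Kestrel: 92% × 35% = 32.2%.
Via Meridian: 49% × 63% = 30.87%.
Total: 32.2% + 30.87% = 63.07%.

63.07%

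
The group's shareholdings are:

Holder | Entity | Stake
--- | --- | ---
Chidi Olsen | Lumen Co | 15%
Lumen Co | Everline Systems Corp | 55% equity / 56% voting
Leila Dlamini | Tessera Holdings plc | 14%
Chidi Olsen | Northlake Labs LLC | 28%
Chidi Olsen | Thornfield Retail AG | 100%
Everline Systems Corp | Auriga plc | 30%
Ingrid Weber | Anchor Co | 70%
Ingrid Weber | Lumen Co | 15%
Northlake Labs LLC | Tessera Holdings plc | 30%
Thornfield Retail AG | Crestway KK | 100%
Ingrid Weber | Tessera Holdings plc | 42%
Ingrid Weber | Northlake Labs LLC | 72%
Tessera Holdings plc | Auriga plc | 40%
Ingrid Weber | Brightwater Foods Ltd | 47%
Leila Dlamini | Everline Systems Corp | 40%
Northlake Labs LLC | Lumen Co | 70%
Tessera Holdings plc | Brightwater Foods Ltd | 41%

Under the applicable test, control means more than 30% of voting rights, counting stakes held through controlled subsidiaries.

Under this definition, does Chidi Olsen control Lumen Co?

No

Chidi holds 100% of Thornfield, so Chidi controls Thornfield.
Thornfield holds 100% of Crestway, so Chidi controls Crestway.
In Lumen, Chidi's side holds only 15%, not > 30%.
So Chidi does not control Lumen.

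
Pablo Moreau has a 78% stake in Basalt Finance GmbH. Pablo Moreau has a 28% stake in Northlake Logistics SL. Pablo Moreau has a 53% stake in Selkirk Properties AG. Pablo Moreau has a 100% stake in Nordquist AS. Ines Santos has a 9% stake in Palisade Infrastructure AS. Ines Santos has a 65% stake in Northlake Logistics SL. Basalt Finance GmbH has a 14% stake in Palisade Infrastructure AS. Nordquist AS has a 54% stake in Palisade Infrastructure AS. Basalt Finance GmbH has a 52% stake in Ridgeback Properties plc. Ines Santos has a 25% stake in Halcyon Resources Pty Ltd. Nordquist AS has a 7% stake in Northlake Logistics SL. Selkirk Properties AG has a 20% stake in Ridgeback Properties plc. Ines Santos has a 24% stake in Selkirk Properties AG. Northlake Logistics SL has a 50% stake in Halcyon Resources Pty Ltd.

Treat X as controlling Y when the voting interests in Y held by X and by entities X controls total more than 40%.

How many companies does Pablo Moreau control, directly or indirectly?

5

Pablo holds 53% of Selkirk, so Pablo controls Selkirk.
Pablo holds 78% of Basalt, so Pablo controls Basalt.
Pablo holds 100% of Nordquist, so Pablo controls Nordquist.
Basalt and Selkirk together hold 52% + 20% = 72% of Ridgeback, so Pablo controls Ridgeback.
Nordquist and Basalt together hold 54% + 14% = 68% of Palisade, so Pablo controls Palisade.
No other company's threshold is met.
Pablo controls 5 companies.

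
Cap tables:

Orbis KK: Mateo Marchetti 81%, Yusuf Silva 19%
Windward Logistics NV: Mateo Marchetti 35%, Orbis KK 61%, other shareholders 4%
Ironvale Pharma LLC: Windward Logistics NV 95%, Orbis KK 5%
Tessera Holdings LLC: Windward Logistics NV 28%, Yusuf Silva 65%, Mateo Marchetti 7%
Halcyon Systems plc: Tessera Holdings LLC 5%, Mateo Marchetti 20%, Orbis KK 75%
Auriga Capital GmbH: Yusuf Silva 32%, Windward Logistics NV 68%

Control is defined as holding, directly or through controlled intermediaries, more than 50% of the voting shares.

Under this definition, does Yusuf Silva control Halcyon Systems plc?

Yusuf holds 65% of Tessera, so Yusuf controls Tessera.
In Halcyon, Yusuf's side holds only 5%, not > 50%.
So Yusuf does not control Halcyon.

No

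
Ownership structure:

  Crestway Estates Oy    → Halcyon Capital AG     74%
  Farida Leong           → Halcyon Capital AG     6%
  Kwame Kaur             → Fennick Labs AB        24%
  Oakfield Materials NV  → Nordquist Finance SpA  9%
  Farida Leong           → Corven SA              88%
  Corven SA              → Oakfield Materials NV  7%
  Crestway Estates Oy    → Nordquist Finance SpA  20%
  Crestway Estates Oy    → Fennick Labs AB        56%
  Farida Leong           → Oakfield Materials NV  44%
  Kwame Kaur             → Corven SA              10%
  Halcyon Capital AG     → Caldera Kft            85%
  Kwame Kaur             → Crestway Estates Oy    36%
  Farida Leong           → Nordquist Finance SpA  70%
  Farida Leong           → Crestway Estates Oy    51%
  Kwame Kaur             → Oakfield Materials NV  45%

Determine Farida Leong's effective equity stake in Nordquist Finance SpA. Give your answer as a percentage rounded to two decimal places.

84.71%

Farida reaches Nordquist along 4 paths.
Via Oakfield: 44% × 9% = 3.96%.
Via Corven → Oakfield: 88% × 7% × 9% = 0.5544%.
Direct stake: 70% = 70%.
Via Crestway: 51% × 20% = 10.2%.
Total: 3.96% + 0.5544% + 70% + 10.2% = 84.7144%.
Rounded: 84.71%.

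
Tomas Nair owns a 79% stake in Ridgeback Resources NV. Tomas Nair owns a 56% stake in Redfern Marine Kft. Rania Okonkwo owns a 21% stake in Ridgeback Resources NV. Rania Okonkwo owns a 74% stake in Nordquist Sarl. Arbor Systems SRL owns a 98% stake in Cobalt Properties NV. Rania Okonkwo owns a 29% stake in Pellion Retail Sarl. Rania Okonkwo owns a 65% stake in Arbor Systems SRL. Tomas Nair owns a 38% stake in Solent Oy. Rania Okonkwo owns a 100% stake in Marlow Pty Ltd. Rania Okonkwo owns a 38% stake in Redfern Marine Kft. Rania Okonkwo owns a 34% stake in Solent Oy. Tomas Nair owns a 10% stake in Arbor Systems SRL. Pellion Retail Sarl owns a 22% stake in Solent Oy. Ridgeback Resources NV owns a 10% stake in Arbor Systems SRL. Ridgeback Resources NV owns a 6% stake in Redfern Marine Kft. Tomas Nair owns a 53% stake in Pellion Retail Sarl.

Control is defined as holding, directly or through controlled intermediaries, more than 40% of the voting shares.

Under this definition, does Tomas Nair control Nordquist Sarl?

Tomas holds 79% of Ridgeback, so Tomas controls Ridgeback.
Tomas holds 53% of Pellion, so Tomas controls Pellion.
Ridgeback and Tomas together hold 6% + 56% = 62% of Redfern, so Tomas controls Redfern.
Tomas and Pellion together hold 38% + 22% = 60% of Solent, so Tomas controls Solent.
Neither Tomas nor any entity Tomas controls holds any voting interest in Nordquist.
So Tomas does not control Nordquist.

No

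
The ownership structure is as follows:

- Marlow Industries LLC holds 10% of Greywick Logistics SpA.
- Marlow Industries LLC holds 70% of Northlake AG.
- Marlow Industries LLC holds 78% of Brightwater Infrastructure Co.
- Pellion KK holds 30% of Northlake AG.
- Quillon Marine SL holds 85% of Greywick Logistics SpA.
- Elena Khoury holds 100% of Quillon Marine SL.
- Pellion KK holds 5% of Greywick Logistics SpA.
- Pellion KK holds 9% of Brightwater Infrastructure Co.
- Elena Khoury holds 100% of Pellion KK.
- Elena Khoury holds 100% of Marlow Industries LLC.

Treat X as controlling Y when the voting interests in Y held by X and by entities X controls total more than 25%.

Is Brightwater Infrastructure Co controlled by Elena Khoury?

Yes

Elena holds 100% of Marlow, so Elena controls Marlow.
Elena holds 100% of Pellion, so Elena controls Pellion.
Marlow and Pellion together hold 78% + 9% = 87% of Brightwater, so Elena controls Brightwater.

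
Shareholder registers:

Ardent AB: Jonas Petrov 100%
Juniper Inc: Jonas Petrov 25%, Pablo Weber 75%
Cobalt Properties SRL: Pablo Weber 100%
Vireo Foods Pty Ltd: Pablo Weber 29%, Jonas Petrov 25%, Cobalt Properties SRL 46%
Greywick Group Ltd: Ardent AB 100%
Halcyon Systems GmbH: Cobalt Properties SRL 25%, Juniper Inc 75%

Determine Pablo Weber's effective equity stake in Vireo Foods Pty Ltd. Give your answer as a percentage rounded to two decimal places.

Pablo reaches Vireo along 2 paths.
Direct stake: 29% = 29%.
Via Cobalt: 100% × 46% = 46%.
Total: 29% + 46% = 75%.
Rounded: 75.00%.

75.00%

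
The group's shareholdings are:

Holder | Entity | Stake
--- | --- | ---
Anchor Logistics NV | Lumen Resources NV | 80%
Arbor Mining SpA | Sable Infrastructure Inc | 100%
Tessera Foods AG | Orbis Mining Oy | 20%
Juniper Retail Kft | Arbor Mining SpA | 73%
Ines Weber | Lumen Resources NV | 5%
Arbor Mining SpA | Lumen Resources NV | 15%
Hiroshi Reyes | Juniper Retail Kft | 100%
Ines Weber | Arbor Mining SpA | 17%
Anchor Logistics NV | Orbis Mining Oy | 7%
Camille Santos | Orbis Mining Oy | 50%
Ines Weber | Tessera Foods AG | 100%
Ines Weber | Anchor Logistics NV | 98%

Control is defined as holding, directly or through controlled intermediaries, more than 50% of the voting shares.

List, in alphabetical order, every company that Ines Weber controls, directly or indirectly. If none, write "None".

Anchor Logistics NV, Lumen Resources NV, Tessera Foods AG

Ines holds 100% of Tessera, so Ines controls Tessera.
Ines holds 98% of Anchor, so Ines controls Anchor.
Ines and Anchor together hold 5% + 80% = 85% of Lumen, so Ines controls Lumen.
No other company's threshold is met.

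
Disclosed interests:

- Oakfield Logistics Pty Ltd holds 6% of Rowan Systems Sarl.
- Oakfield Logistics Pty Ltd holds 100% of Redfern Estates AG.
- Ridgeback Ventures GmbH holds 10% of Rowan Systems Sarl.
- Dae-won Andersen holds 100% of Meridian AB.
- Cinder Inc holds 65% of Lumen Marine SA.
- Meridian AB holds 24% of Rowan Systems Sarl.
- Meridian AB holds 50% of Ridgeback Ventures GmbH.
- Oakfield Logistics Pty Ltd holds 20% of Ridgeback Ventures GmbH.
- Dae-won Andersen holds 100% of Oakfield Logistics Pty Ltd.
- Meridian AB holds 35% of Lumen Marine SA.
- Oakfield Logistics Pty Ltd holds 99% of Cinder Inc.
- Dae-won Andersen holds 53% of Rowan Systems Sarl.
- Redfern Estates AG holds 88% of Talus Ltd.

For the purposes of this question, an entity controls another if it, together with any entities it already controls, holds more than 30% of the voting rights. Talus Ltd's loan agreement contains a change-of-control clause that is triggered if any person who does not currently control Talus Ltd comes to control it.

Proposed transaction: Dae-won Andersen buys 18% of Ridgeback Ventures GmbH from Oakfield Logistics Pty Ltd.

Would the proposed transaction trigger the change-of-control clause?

No

The purchase adds only to Dae-won's holdings (Oakfield's stake shrinks), so Dae-won is the only person who could newly come to control Talus.
Dae-won holds 100% of Oakfield, so Dae-won controls Oakfield.
Oakfield holds 100% of Redfern, so Dae-won controls Redfern.
Redfern holds 88% of Talus, so Dae-won controls Talus.
So Dae-won already controls Talus before the transaction.
After the purchase, Dae-won holds 18% of Ridgeback directly, and Oakfield's stake falls to 2%.
Dae-won controlled Talus already, so this is not a new person acquiring control; every other person's position is unchanged or reduced.
No new person acquires control, so the clause is not triggered.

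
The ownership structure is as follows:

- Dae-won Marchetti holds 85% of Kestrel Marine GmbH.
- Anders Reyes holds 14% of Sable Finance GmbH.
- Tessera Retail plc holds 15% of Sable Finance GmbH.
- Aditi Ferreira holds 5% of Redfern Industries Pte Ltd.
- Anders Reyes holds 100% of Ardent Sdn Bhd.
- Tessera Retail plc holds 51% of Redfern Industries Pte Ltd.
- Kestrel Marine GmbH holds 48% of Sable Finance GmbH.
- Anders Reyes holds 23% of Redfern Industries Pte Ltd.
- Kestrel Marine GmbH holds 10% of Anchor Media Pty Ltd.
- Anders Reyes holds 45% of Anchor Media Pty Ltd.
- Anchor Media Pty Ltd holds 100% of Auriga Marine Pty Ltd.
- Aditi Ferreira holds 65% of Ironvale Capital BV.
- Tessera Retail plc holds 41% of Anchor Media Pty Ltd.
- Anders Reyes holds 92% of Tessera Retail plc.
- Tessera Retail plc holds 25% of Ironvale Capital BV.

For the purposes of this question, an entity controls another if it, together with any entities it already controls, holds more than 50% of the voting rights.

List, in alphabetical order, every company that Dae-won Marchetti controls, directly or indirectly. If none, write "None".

Dae-won holds 85% of Kestrel, so Dae-won controls Kestrel.
No other company's threshold is met.

Kestrel Marine GmbH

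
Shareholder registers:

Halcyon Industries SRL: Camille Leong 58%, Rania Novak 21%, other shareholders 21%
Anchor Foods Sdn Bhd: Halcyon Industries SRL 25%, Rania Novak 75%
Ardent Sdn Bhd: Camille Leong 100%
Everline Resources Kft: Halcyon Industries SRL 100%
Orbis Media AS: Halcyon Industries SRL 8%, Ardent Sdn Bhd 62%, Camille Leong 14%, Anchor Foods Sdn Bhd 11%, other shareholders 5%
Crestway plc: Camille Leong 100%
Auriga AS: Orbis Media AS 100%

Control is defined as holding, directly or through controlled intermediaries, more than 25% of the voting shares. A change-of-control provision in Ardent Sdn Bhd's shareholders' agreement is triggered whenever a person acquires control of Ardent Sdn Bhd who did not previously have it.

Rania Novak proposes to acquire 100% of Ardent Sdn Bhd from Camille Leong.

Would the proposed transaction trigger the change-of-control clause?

Yes

The purchase adds only to Rania's holdings (Camille's stake shrinks), so Rania is the only person who could newly come to control Ardent.
Rania holds 75% of Anchor, so Rania controls Anchor.
Neither Rania nor any entity Rania controls holds any voting interest in Ardent.
So before the transaction, Rania does not control Ardent.
After the purchase, Rania holds 100% of Ardent directly, and Camille's stake falls to 0%.
Rania holds 100% of Ardent, so Rania controls Ardent.
Rania did not control Ardent before and does after, so the clause is triggered.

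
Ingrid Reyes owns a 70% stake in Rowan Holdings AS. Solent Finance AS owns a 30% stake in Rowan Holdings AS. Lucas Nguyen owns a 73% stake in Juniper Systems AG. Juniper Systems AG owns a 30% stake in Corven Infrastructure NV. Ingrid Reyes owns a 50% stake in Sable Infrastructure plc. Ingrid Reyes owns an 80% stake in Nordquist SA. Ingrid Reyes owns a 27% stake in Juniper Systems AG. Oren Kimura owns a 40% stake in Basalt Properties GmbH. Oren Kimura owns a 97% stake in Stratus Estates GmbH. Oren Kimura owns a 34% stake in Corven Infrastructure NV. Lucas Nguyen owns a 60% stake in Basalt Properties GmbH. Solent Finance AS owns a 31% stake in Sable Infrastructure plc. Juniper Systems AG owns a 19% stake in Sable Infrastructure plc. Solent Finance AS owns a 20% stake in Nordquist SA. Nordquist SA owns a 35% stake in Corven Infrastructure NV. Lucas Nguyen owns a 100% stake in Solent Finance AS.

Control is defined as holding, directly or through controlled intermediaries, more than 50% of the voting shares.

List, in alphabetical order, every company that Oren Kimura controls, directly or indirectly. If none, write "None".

Stratus Estates GmbH

Oren holds 97% of Stratus, so Oren controls Stratus.
No other company's threshold is met.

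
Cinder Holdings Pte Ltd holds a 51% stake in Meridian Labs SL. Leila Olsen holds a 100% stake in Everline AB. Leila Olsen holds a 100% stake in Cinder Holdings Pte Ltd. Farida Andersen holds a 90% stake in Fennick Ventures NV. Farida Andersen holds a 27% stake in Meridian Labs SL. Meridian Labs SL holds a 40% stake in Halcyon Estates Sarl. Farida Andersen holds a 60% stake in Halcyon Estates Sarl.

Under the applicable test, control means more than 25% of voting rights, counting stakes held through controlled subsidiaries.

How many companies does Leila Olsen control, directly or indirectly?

4

Leila holds 100% of Everline, so Leila controls Everline.
Leila holds 100% of Cinder, so Leila controls Cinder.
Cinder holds 51% of Meridian, so Leila controls Meridian.
Meridian holds 40% of Halcyon, so Leila controls Halcyon.
No other company's threshold is met.
Leila controls 4 companies.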